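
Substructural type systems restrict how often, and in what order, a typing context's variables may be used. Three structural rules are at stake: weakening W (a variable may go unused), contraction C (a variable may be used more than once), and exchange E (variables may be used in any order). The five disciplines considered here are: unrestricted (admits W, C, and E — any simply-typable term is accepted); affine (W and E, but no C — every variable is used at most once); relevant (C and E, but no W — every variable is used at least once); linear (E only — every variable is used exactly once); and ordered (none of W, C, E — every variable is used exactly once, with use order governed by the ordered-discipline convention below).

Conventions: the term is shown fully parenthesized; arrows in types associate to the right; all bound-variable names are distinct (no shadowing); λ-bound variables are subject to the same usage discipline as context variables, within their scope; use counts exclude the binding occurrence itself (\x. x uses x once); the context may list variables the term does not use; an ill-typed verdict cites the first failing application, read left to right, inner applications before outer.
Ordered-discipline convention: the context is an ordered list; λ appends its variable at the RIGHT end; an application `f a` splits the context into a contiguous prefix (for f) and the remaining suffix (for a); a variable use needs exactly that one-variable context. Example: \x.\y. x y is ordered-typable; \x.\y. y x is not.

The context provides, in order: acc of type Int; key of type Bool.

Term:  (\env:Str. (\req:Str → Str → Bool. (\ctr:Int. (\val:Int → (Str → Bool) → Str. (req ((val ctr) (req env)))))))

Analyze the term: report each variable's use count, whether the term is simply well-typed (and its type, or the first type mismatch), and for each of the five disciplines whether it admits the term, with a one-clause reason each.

usage: acc: 0, key: 0, env (λ-bound): 1, req (λ-bound): 2, ctr (λ-bound): 1, val (λ-bound): 1
left-to-right use order: req, val, ctr, req, env
typing: ✓ — Str → (Str → Str → Bool) → Int → (Int → (Str → Bool) → Str) → Str → Bool
ordered: ✗, repeated use of req ×2; acc, key never used (weakening)
linear: ✗, repeated use of req ×2; acc, key never used (weakening)
affine: ✗, repeated use of req ×2
relevant: ✗, acc, key never used (weakening)
unrestricted: ✓, type-checks (Str → (Str → Str → Bool) → Int → (Int → (Str → Bool) → Str) → Str → Bool) and nothing is barred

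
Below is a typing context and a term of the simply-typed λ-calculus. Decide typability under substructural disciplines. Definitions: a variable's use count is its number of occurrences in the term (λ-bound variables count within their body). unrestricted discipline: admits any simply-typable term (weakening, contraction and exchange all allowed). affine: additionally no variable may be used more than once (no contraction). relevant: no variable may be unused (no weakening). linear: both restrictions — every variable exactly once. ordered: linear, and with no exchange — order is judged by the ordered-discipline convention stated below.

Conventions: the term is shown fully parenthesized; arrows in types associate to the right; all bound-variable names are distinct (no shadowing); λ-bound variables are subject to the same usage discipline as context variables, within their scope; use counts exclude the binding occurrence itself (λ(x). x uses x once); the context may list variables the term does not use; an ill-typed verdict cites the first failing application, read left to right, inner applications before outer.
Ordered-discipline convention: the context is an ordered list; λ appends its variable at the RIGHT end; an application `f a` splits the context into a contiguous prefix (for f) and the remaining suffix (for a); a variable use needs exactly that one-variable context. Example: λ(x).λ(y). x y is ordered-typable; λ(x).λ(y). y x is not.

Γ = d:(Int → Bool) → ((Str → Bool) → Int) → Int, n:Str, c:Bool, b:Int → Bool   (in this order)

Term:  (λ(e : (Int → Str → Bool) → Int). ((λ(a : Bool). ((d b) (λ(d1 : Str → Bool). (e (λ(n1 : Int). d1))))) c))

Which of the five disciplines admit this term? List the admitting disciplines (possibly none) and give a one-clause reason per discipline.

accepted by: affine, unrestricted
counts: d=1, n=0, c=1, b=1, e (bound)=1, a (bound)=0, d1 (bound)=1, n1 (bound)=0
order of uses: d, b, e, d1, c
typing: the term checks, with type ((Int → Str → Bool) → Int) → Int
ordered ✗ (n, a, n1 never used (weakening))
linear ✗ (n, a, n1 never used (weakening))
affine ✓ (none of d, n, c, b, e, a, d1, n1 used more than once)
relevant ✗ (n, a, n1 never used (weakening))
unrestricted ✓ (type-checks (((Int → Str → Bool) → Int) → Int) and nothing is barred)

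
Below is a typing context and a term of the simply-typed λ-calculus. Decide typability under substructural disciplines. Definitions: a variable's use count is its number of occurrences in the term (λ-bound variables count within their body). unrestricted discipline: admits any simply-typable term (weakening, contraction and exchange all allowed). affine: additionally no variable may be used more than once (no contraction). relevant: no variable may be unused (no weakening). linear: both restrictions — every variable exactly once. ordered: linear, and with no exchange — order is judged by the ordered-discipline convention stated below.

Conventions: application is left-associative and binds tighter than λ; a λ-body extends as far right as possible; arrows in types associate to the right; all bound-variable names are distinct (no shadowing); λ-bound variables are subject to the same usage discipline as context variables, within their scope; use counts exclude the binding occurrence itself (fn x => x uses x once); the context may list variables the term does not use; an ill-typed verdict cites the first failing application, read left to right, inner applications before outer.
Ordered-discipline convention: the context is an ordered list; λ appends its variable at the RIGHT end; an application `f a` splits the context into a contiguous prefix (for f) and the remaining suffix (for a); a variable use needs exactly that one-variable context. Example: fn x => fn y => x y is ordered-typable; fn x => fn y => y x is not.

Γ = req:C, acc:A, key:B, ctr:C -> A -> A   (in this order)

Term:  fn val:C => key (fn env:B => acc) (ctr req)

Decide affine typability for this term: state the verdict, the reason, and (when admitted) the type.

no — a type mismatch blocks all five
use counts: req ×1, acc ×1, key ×1, ctr ×1, val (λ-bound) ×0, env (λ-bound) ×0
order of uses: key, acc, ctr, req
typing: ill-typed: applying a non-function (B)
all disciplines: ordered ✗ | linear ✗ | affine ✗ | relevant ✗ | unrestricted ✗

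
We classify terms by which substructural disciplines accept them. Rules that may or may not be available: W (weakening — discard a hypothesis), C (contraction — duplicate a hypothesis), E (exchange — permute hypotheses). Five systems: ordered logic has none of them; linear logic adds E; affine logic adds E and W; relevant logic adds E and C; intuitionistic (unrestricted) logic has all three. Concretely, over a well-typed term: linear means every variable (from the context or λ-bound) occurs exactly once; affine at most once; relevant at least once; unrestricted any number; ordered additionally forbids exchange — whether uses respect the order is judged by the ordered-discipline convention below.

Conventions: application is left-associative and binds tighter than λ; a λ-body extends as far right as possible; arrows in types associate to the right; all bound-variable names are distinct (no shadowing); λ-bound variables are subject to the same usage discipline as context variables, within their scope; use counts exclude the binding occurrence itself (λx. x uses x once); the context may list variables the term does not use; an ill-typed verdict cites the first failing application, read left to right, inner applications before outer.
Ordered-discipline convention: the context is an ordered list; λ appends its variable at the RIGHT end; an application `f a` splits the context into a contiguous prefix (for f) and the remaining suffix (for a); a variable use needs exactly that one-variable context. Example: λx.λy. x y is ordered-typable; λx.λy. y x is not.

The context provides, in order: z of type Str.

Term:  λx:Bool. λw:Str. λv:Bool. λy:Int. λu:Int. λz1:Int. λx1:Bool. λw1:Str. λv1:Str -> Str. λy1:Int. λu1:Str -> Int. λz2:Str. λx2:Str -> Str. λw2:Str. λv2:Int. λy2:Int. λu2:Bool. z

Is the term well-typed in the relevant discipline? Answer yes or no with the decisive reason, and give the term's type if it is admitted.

no — x, w, v, y, u, z1, x1, w1, v1, y1, u1, z2, x2, w2, v2, y2, u2 never used (weakening)
variable uses: z: 1; x (bound): 0; w (bound): 0; v (bound): 0; y (bound): 0; u (bound): 0; z1 (bound): 0; x1 (bound): 0; w1 (bound): 0; v1 (bound): 0; y1 (bound): 0; u1 (bound): 0; z2 (bound): 0; x2 (bound): 0; w2 (bound): 0; v2 (bound): 0; y2 (bound): 0; u2 (bound): 0
uses in reading order: z
typing: ✓ — Bool -> Str -> Bool -> Int -> Int -> Int -> Bool -> Str -> (Str -> Str) -> Int -> (Str -> Int) -> Str -> (Str -> Str) -> Str -> Int -> Int -> Bool -> Str
summary: ordered ✗ · linear ✗ · affine ✓ · relevant ✗ · unrestricted ✓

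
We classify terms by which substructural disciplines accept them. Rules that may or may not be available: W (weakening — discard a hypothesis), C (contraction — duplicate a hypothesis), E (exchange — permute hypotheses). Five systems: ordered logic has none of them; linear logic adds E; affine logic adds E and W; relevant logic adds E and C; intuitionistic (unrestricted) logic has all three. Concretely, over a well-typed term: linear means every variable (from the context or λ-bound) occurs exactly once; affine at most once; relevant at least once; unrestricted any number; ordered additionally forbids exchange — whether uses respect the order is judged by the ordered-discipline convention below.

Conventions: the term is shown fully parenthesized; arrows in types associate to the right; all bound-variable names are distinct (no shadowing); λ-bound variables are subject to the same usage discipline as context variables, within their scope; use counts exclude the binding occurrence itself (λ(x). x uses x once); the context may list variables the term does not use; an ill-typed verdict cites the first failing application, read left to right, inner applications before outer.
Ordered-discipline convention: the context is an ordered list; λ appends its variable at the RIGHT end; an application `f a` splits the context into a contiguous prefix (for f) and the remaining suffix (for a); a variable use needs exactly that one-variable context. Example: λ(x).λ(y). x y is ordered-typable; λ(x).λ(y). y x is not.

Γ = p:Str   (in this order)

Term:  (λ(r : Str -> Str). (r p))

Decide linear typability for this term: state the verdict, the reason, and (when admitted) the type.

yes — p, r: one use apiece; term : (Str -> Str) -> Str
usage: p: 1, r [bound]: 1
left-to-right use order: r, p
typing: ✓ — (Str -> Str) -> Str
across the five disciplines: ordered ✗ | linear ✓ | affine ✓ | relevant ✓ | unrestricted ✓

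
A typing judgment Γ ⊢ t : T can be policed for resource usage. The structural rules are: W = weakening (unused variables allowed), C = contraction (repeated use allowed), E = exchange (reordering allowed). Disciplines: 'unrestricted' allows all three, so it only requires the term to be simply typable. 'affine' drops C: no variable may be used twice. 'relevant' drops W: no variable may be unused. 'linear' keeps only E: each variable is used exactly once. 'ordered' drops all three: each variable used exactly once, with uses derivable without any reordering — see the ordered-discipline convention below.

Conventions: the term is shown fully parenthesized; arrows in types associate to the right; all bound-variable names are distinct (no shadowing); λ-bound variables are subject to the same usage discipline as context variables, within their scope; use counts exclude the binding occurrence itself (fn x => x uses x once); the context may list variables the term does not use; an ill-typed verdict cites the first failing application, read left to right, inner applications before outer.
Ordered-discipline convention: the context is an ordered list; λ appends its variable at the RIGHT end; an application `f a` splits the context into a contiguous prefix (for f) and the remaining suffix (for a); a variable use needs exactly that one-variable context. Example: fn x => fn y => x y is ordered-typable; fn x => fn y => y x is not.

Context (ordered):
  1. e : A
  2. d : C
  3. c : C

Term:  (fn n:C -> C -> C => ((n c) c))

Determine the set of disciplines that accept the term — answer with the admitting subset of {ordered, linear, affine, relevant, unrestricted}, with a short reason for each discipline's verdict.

admitted by: unrestricted
use counts: e=0; d=0; c=2; n (λ-bound)=1
uses in reading order: n, c, c
typing: well-typed at (C -> C -> C) -> C
ordered ✗ (repeated use of c ×2; unused: e, d — weakening required)
linear ✗ (repeated use of c ×2; unused: e, d — weakening required)
affine ✗ (repeated use of c ×2)
relevant ✗ (unused: e, d — weakening required)
unrestricted ✓ (simply typable at (C -> C -> C) -> C; W, C, E all held)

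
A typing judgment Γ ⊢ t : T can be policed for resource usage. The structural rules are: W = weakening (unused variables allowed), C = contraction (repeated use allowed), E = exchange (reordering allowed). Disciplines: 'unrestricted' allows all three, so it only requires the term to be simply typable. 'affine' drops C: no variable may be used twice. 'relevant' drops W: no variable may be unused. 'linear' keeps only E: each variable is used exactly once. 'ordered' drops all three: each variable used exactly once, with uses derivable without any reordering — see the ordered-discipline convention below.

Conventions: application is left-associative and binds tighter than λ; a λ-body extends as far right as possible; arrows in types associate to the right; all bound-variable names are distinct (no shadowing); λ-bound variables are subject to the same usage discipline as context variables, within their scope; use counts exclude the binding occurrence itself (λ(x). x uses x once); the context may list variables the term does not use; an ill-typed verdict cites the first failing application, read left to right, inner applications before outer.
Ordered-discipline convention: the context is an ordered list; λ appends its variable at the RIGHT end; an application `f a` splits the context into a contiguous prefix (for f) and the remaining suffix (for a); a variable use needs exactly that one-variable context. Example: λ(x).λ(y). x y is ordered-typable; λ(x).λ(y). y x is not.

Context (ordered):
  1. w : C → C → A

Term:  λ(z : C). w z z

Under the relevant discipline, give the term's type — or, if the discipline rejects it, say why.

term : C → A
usage: w: 1; z (bound): 2
order of uses: w, z, z
typing: well-typed — term : C → A
all disciplines: ordered ✗ | linear ✗ | affine ✗ | relevant ✓ | unrestricted ✓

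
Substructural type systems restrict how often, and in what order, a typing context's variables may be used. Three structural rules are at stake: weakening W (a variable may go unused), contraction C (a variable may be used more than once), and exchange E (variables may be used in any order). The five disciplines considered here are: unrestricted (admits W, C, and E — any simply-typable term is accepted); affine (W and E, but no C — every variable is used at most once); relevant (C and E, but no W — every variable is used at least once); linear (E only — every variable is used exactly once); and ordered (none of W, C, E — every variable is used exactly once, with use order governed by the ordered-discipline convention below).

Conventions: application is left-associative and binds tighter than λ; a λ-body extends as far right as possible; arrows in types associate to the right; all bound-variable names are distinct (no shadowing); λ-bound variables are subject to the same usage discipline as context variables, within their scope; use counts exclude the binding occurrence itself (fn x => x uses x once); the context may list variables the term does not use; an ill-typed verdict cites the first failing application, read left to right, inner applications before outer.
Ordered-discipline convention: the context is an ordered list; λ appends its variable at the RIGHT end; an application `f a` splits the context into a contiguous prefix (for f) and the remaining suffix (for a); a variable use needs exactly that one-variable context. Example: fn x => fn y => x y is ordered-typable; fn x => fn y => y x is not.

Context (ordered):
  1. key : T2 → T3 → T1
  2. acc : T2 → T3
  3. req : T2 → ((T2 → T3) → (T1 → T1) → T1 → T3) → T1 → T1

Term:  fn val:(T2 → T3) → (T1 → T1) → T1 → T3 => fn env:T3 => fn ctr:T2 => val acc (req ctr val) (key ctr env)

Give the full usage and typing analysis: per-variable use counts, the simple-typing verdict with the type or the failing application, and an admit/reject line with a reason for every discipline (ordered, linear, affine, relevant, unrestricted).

variable uses: key: 1, acc: 1, req: 1, val (bound): 2, env (bound): 1, ctr (bound): 2
order of uses: val, acc, req, ctr, val, key, ctr, env
typing: well-typed at ((T2 → T3) → (T1 → T1) → T1 → T3) → T3 → T2 → T3
ordered: ✗, repeated use of val ×2, ctr ×2
linear: ✗, repeated use of val ×2, ctr ×2
affine: ✗, repeated use of val ×2, ctr ×2
relevant: ✓, key, acc, req, val, env, ctr: all used, weakening unneeded
unrestricted: ✓, type-checks (((T2 → T3) → (T1 → T1) → T1 → T3) → T3 → T2 → T3) and nothing is barred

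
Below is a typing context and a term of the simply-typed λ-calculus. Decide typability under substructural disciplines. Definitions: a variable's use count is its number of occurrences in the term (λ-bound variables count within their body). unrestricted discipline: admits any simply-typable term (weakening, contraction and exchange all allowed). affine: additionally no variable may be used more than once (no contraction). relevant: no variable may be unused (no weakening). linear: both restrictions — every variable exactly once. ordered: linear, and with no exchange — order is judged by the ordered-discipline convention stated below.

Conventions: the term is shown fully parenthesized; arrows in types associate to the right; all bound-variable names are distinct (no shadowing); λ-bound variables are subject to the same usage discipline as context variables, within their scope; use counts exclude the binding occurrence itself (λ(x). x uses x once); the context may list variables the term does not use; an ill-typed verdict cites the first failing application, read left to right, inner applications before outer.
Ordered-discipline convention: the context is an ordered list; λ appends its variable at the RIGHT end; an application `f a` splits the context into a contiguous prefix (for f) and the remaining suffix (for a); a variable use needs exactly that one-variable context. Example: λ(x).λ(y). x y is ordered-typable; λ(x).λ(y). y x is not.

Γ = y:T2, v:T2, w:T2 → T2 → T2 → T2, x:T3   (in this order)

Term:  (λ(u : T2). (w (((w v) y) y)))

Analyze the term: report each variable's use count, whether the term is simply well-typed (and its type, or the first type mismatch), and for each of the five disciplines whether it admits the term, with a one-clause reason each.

counts: y: 2×, v: 1×, w: 2×, x: 0×, u (bound): 0×
left-to-right use order: w, w, v, y, y
typing: well-typed at T2 → T2 → T2 → T2
ordered ✗ (needs contraction — y ×2, w ×2; x, u left unused)
linear ✗ (needs contraction — y ×2, w ×2; x, u left unused)
affine ✗ (needs contraction — y ×2, w ×2)
relevant ✗ (x, u left unused)
unrestricted ✓ (simply typable at T2 → T2 → T2 → T2; W, C, E all held)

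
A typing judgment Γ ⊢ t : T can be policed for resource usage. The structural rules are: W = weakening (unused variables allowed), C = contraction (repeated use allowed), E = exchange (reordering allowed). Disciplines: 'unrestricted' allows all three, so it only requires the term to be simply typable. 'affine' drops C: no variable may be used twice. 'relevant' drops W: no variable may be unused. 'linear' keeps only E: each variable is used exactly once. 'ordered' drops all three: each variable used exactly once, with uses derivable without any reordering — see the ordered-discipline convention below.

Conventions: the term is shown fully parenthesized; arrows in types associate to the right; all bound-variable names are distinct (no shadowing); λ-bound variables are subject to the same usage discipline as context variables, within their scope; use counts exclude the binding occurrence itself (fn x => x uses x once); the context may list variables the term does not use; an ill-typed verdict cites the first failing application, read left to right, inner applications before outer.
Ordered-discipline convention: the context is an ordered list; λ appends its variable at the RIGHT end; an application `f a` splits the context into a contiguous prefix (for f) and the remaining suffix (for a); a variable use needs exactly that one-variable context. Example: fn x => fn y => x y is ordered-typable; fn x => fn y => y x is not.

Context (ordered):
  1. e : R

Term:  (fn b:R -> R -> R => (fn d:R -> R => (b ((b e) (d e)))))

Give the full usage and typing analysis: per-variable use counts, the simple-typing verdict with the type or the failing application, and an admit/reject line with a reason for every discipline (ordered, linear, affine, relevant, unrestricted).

variable uses: e: 2; b [bound]: 2; d [bound]: 1
use order (left to right): b, b, e, d, e
typing: the term checks, with type (R -> R -> R) -> (R -> R) -> R -> R
ordered: ✗ — repeated use of e ×2, b ×2
linear: ✗ — repeated use of e ×2, b ×2
affine: ✗ — repeated use of e ×2, b ×2
relevant: ✓ — every one of e, b, d appears
unrestricted: ✓ — typability at (R -> R -> R) -> (R -> R) -> R -> R is all that's needed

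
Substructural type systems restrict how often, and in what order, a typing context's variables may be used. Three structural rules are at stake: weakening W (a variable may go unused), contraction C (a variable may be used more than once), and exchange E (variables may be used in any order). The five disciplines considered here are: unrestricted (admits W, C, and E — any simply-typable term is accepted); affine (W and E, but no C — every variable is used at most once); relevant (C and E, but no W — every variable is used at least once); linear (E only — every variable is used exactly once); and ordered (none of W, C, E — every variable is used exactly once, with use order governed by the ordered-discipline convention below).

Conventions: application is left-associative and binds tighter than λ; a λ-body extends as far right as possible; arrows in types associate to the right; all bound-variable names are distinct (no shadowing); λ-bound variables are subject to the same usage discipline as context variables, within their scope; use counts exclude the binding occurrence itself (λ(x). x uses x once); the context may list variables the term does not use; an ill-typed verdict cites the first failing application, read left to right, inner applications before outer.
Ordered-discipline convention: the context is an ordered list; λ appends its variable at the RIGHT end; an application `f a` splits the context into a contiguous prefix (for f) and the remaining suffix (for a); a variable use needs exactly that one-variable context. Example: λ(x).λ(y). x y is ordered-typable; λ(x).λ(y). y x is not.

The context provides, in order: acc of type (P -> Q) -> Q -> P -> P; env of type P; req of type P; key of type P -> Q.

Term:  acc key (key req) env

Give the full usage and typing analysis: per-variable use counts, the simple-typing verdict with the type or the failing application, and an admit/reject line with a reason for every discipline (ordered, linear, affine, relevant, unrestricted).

usage: acc ×1; env ×1; req ×1; key ×2
left-to-right use order: acc, key, key, req, env
typing: ✓ — P
ordered: ✗, key ×2 used more than once (contraction)
linear: ✗, key ×2 used more than once (contraction)
affine: ✗, key ×2 used more than once (contraction)
relevant: ✓, none of acc, env, req, key goes unused
unrestricted: ✓, typability at P is all that's needed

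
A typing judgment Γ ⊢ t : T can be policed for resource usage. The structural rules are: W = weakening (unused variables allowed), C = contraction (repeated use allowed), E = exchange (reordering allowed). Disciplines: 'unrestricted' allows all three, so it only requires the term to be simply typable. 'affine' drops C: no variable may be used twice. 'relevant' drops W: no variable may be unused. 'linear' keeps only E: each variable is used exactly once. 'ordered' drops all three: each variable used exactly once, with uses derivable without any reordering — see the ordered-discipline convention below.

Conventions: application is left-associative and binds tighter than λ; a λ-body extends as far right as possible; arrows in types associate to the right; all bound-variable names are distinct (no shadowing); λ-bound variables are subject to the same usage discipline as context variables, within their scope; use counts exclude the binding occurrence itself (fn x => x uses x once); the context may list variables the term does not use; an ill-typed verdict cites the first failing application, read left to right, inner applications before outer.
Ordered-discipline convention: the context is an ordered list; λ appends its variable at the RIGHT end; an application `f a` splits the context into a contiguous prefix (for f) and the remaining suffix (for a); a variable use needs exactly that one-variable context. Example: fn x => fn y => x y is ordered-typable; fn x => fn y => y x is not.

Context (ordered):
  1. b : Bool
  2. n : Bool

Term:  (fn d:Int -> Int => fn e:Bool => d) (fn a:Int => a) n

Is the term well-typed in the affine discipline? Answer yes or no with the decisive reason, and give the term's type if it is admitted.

yes — at most one use each (b, n, d, e, a); term : Int -> Int
variable uses: b=0; n=1; d (λ-bound)=1; e (λ-bound)=0; a (λ-bound)=1
order of uses: d, a, n
typing: well-typed — term : Int -> Int
summary: ordered ✗, linear ✗, affine ✓, relevant ✗, unrestricted ✓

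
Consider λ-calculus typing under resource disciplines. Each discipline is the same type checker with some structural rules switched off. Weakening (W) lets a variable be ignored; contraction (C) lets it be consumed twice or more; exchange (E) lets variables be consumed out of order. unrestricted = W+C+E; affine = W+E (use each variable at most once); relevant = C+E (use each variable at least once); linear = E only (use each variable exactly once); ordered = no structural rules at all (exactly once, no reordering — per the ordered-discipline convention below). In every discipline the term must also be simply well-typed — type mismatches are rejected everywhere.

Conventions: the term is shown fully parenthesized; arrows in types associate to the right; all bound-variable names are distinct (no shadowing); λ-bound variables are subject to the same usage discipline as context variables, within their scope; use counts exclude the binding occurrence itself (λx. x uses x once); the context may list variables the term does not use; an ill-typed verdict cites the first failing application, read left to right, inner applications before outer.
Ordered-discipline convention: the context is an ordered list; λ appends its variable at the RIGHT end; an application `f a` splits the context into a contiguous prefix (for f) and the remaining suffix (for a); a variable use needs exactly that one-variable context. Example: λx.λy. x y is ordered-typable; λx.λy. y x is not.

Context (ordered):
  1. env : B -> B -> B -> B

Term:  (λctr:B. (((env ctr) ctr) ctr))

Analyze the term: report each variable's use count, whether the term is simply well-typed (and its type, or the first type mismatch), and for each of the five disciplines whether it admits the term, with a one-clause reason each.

use counts: env ×1, ctr (λ-bound) ×3
order of uses: env, ctr, ctr, ctr
typing: well-typed — term : B -> B
ordered ✗ (repeated use of ctr ×3)
linear ✗ (repeated use of ctr ×3)
affine ✗ (repeated use of ctr ×3)
relevant ✓ (env, ctr: all used, weakening unneeded)
unrestricted ✓ (typability at B -> B is all that's needed)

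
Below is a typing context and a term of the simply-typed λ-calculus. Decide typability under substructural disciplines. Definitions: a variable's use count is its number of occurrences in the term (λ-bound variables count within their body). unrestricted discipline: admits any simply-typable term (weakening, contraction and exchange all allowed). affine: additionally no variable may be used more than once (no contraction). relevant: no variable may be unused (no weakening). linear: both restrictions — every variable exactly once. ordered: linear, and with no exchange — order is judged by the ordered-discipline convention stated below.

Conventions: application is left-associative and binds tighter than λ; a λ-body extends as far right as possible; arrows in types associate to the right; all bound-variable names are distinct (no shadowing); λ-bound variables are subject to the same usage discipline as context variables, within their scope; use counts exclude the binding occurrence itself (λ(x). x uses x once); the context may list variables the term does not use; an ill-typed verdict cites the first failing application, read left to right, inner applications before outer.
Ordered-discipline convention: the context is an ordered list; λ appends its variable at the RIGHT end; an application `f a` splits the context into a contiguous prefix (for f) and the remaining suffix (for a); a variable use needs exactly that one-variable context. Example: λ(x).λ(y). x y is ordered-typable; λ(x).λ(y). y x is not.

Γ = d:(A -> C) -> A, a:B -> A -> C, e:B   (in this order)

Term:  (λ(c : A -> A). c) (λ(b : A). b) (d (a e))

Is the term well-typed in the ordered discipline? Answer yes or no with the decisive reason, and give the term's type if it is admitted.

yes — d, a, e, c, b once each; derivable with no W/C/E; term : A
counts: d: 1, a: 1, e: 1, c [bound]: 1, b [bound]: 1
left-to-right use order: c, b, d, a, e
typing: ✓ — A
per-discipline verdicts: ordered ✓ | linear ✓ | affine ✓ | relevant ✓ | unrestricted ✓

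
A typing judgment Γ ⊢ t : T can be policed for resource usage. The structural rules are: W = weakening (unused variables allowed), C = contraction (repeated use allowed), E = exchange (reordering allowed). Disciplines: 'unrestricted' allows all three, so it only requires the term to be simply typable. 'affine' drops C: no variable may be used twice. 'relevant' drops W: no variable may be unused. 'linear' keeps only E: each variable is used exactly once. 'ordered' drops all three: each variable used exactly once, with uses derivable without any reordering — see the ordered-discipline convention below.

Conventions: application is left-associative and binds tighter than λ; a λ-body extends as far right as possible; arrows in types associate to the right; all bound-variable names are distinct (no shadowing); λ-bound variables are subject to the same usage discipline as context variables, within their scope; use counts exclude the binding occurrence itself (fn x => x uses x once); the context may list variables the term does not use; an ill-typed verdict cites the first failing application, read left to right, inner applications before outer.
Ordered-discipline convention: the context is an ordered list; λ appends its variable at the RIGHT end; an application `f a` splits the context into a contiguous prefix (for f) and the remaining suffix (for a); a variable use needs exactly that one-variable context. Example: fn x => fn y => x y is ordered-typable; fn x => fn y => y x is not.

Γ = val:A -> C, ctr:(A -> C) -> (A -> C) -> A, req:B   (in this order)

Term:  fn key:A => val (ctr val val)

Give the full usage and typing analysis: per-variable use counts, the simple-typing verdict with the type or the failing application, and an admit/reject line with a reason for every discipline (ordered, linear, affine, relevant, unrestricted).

usage: val: 3×, ctr: 1×, req: 0×, key (bound): 0×
use order (left to right): val, ctr, val, val
typing: well-typed at A -> C
ordered: ✗, uses contraction: val ×3; req, key never used (weakening)
linear: ✗, uses contraction: val ×3; req, key never used (weakening)
affine: ✗, uses contraction: val ×3
relevant: ✗, req, key never used (weakening)
unrestricted: ✓, well-typed at A -> C; no restrictions here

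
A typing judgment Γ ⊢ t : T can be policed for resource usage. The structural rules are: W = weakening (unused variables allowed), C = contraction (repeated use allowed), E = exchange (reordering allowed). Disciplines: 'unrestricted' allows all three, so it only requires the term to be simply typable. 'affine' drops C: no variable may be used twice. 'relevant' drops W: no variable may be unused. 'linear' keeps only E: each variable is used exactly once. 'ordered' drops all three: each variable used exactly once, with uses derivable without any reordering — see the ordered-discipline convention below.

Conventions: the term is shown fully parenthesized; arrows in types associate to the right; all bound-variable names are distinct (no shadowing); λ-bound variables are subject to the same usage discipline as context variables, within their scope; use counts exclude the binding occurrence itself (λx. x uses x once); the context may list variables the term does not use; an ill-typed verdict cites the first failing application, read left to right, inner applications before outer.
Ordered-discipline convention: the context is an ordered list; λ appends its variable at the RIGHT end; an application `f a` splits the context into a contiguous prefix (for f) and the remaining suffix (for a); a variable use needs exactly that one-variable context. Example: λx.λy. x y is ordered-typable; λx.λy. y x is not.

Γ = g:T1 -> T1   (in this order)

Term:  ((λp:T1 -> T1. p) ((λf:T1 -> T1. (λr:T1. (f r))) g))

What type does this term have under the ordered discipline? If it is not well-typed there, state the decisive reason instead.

term : T1 -> T1
counts: g: 1; p (λ-bound): 1; f (λ-bound): 1; r (λ-bound): 1
left-to-right use order: p, f, r, g
typing: the term checks, with type T1 -> T1
summary: ordered ✓ · linear ✓ · affine ✓ · relevant ✓ · unrestricted ✓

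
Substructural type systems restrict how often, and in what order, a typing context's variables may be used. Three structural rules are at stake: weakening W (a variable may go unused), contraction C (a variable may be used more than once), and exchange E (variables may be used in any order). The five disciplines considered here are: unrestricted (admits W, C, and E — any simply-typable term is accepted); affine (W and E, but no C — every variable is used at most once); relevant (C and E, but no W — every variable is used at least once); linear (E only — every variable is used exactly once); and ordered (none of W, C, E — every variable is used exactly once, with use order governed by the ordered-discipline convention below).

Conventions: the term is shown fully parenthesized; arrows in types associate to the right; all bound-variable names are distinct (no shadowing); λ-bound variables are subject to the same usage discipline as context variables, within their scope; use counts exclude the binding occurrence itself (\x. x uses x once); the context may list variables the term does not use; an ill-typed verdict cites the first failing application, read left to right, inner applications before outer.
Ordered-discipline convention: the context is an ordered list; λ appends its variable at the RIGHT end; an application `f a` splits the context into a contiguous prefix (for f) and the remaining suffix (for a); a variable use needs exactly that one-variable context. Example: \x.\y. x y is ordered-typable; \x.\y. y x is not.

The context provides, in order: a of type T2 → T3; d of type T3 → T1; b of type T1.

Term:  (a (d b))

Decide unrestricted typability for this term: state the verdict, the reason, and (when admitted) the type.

no — the type mismatch rejects it
use counts: a: 1; d: 1; b: 1
uses in reading order: a, d, b
typing: ill-typed: an argument T1 mismatches the expected T3
per-discipline verdicts: ordered ✗ | linear ✗ | affine ✗ | relevant ✗ | unrestricted ✗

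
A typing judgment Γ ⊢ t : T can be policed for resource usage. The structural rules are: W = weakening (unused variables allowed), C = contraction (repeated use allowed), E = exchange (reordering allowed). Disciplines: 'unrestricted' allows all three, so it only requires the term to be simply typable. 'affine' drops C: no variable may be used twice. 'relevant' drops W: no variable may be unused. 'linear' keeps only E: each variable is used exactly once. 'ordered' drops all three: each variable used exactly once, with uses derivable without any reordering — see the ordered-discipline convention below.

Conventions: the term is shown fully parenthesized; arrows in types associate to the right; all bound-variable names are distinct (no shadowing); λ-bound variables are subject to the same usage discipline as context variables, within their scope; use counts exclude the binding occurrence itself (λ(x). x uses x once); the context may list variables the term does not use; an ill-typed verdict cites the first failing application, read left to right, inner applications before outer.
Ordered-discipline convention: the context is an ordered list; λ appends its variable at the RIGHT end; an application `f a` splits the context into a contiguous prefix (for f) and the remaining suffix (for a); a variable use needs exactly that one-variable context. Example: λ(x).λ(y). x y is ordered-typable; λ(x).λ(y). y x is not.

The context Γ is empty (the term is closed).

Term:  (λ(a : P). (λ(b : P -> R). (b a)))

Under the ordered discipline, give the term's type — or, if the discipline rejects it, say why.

not well-typed under ordered — needs exchange: uses follow b, a
usage: a [bound]: 1×, b [bound]: 1×
order of uses: b, a
typing: well-typed — term : P -> (P -> R) -> R
all disciplines: ordered ✗, linear ✓, affine ✓, relevant ✓, unrestricted ✓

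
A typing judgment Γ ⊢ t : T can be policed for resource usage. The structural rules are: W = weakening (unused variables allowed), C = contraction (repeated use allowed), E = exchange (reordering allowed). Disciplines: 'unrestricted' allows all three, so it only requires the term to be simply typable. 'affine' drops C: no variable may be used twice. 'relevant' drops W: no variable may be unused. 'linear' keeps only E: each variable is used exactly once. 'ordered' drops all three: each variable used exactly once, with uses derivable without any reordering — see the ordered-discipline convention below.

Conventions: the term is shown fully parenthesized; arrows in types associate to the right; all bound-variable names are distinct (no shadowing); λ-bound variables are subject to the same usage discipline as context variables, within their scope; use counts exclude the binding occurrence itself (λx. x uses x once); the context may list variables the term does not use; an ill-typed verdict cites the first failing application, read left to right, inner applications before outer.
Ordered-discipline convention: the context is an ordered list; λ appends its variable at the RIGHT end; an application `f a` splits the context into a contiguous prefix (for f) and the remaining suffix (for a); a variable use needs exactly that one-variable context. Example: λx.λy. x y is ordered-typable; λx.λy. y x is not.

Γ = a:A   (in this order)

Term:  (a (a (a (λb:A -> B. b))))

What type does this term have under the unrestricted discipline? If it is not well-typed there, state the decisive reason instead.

not well-typed under unrestricted — the type mismatch rejects it
usage: a: 3, b (λ-bound): 1
order of uses: a, a, a, b
typing: ill-typed: applying a non-function (A)
across the five disciplines: ordered ✗ · linear ✗ · affine ✗ · relevant ✗ · unrestricted ✗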